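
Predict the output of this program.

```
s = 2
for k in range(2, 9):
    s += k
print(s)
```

37

k=2: s = 2+2 = 4
k=3: s = 4+3 = 7
k=4: s = 7+4 = 11
k=5: s = 11+5 = 16
k=6: s = 16+6 = 22
k=7: s = 22+7 = 29
k=8: s = 29+8 = 37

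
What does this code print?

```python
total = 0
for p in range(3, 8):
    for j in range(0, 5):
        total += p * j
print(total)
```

250

p=3,j=0: total = 0+0 = 0
p=3,j=1: total = 0+3 = 3
p=3,j=2: total = 3+6 = 9
p=3,j=3: total = 9+9 = 18
p=3,j=4: total = 18+12 = 30
p=4,j=0: total = 30+0 = 30
p=4,j=1: total = 30+4 = 34
p=4,j=2: total = 34+8 = 42
p=4,j=3: total = 42+12 = 54
p=4,j=4: total = 54+16 = 70
p=5,j=0: total = 70+0 = 70
p=5,j=1: total = 70+5 = 75
p=5,j=2: total = 75+10 = 85
p=5,j=3: total = 85+15 = 100
p=5,j=4: total = 100+20 = 120
p=6,j=0: total = 120+0 = 120
p=6,j=1: total = 120+6 = 126
p=6,j=2: total = 126+12 = 138
p=6,j=3: total = 138+18 = 156
p=6,j=4: total = 156+24 = 180
p=7,j=0: total = 180+0 = 180
p=7,j=1: total = 180+7 = 187
p=7,j=2: total = 187+14 = 201
p=7,j=3: total = 201+21 = 222
p=7,j=4: total = 222+28 = 250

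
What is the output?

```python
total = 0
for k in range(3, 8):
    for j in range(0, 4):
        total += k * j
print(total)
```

150

k=3,j=0: total = 0+0 = 0
k=3,j=1: total = 0+3 = 3
k=3,j=2: total = 3+6 = 9
k=3,j=3: total = 9+9 = 18
k=4,j=0: total = 18+0 = 18
k=4,j=1: total = 18+4 = 22
k=4,j=2: total = 22+8 = 30
k=4,j=3: total = 30+12 = 42
k=5,j=0: total = 42+0 = 42
k=5,j=1: total = 42+5 = 47
k=5,j=2: total = 47+10 = 57
k=5,j=3: total = 57+15 = 72
k=6,j=0: total = 72+0 = 72
k=6,j=1: total = 72+6 = 78
k=6,j=2: total = 78+12 = 90
k=6,j=3: total = 90+18 = 108
k=7,j=0: total = 108+0 = 108
k=7,j=1: total = 108+7 = 115
k=7,j=2: total = 115+14 = 129
k=7,j=3: total = 129+21 = 150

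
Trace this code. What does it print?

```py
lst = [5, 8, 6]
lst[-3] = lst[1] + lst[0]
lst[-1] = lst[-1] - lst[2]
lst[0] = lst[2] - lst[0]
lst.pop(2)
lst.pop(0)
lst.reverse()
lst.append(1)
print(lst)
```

[8, 1]

lst[-3] = lst[1]+lst[0] = 8+5 = 13 → [13, 8, 6]
lst[-1] = lst[-1]-lst[2] = 6-6 = 0 → [13, 8, 0]
lst[0] = lst[2]-lst[0] = 0-13 = -13 → [-13, 8, 0]
pop(2) removes 0 → [-13, 8]
pop(0) removes -13 → [8]
reverse → [8]
append 1 → [8, 1]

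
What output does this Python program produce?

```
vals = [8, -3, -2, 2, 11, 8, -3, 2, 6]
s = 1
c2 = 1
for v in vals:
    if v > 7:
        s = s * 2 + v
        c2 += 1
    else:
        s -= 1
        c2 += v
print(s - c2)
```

49

v=8: >7, s = 1*2+8 = 10; c2=2
v=-3: not >7, s = 10-1 = 9; c2=-1
v=-2: not >7, s = 9-1 = 8; c2=-3
v=2: not >7, s = 8-1 = 7; c2=-1
v=11: >7, s = 7*2+11 = 25; c2=0
v=8: >7, s = 25*2+8 = 58; c2=1
v=-3: not >7, s = 58-1 = 57; c2=-2
v=2: not >7, s = 57-1 = 56; c2=0
v=6: not >7, s = 56-1 = 55; c2=6
s-c2 = 55-6 = 49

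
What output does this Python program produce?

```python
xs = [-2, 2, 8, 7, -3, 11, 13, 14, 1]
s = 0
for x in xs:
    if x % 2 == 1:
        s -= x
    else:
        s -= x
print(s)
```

-51

x=-2: not odd, s = 0-(-2) = 2
x=2: not odd, s = 2-2 = 0
x=8: not odd, s = 0-8 = -8
x=7: odd, s = (-8)-7 = -15
x=-3: odd, s = (-15)-(-3) = -12
x=11: odd, s = (-12)-11 = -23
x=13: odd, s = (-23)-13 = -36
x=14: not odd, s = (-36)-14 = -50
x=1: odd, s = (-50)-1 = -51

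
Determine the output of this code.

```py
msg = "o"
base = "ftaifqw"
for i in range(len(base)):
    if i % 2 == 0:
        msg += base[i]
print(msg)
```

i=0: add 'f' → 'of'
i=1: skip
i=2: add 'a' → 'ofa'
i=3: skip
i=4: add 'f' → 'ofaf'
i=5: skip
i=6: add 'w' → 'ofafw'

ofafw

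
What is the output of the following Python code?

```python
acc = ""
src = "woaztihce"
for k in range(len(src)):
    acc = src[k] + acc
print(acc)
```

k=0: prepend 'w' → 'w'
k=1: prepend 'o' → 'ow'
k=2: prepend 'a' → 'aow'
k=3: prepend 'z' → 'zaow'
k=4: prepend 't' → 'tzaow'
k=5: prepend 'i' → 'itzaow'
k=6: prepend 'h' → 'hitzaow'
k=7: prepend 'c' → 'chitzaow'
k=8: prepend 'e' → 'echitzaow'

echitzaow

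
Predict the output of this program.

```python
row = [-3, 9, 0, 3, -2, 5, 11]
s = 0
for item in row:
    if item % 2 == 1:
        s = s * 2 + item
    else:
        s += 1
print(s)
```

item=-3: odd, s = 0*2+(-3) = -3
item=9: odd, s = (-3)*2+9 = 3
item=0: not odd, s = 3+1 = 4
item=3: odd, s = 4*2+3 = 11
item=-2: not odd, s = 11+1 = 12
item=5: odd, s = 12*2+5 = 29
item=11: odd, s = 29*2+11 = 69

69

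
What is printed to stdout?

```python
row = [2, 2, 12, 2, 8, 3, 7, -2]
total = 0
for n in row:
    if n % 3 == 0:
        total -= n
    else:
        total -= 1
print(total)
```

n=2: not %3==0, total = 0-1 = -1
n=2: not %3==0, total = (-1)-1 = -2
n=12: %3==0, total = (-2)-12 = -14
n=2: not %3==0, total = (-14)-1 = -15
n=8: not %3==0, total = (-15)-1 = -16
n=3: %3==0, total = (-16)-3 = -19
n=7: not %3==0, total = (-19)-1 = -20
n=-2: not %3==0, total = (-20)-1 = -21

-21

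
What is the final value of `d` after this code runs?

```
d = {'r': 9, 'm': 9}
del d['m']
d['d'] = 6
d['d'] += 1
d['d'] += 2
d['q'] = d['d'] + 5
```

{'r': 9, 'd': 9, 'q': 14}

del 'm' → {'r': 9}
d['d'] = 6 → {'r': 9, 'd': 6}
d['d'] = 6+1 = 7 → {'r': 9, 'd': 7}
d['d'] = 7+2 = 9 → {'r': 9, 'd': 9}
d['q'] = d['d']+5 = 14 → {'r': 9, 'd': 9, 'q': 14}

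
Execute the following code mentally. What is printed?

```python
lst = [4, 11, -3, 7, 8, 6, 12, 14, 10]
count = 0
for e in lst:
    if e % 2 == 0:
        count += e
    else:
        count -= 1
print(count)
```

e=4: even, count = 0+4 = 4
e=11: not even, count = 4-1 = 3
e=-3: not even, count = 3-1 = 2
e=7: not even, count = 2-1 = 1
e=8: even, count = 1+8 = 9
e=6: even, count = 9+6 = 15
e=12: even, count = 15+12 = 27
e=14: even, count = 27+14 = 41
e=10: even, count = 41+10 = 51

51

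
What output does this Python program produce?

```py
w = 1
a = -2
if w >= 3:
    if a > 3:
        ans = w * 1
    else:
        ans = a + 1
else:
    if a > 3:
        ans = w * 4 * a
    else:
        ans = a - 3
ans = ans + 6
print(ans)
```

w=1, a=-2
w >= 3 is False; a > 3 is False
→ ans = a - 3 = -5
ans = (-5)+6 = 1

1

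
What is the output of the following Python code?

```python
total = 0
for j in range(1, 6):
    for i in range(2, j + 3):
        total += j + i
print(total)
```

j=1,i=2: total = 0+3 = 3
j=1,i=3: total = 3+4 = 7
j=2,i=2: total = 7+4 = 11
j=2,i=3: total = 11+5 = 16
j=2,i=4: total = 16+6 = 22
j=3,i=2: total = 22+5 = 27
j=3,i=3: total = 27+6 = 33
j=3,i=4: total = 33+7 = 40
j=3,i=5: total = 40+8 = 48
j=4,i=2: total = 48+6 = 54
j=4,i=3: total = 54+7 = 61
j=4,i=4: total = 61+8 = 69
j=4,i=5: total = 69+9 = 78
j=4,i=6: total = 78+10 = 88
j=5,i=2: total = 88+7 = 95
j=5,i=3: total = 95+8 = 103
j=5,i=4: total = 103+9 = 112
j=5,i=5: total = 112+10 = 122
j=5,i=6: total = 122+11 = 133
j=5,i=7: total = 133+12 = 145

145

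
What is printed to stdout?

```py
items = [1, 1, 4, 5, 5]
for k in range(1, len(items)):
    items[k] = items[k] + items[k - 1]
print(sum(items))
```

36

k=1: items[1] = 1+1 = 2 → [1, 2, 4, 5, 5]
k=2: items[2] = 4+2 = 6 → [1, 2, 6, 5, 5]
k=3: items[3] = 5+6 = 11 → [1, 2, 6, 11, 5]
k=4: items[4] = 5+11 = 16 → [1, 2, 6, 11, 16]
sum = 36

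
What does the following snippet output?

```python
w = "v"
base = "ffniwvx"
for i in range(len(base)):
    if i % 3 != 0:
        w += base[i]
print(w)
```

i=0: skip
i=1: add 'f' → 'vf'
i=2: add 'n' → 'vfn'
i=3: skip
i=4: add 'w' → 'vfnw'
i=5: add 'v' → 'vfnwv'
i=6: skip

vfnwv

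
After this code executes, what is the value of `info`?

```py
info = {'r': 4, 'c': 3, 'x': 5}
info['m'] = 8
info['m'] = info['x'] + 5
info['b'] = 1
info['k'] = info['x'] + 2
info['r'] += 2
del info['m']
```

{'r': 6, 'c': 3, 'x': 5, 'b': 1, 'k': 7}

info['m'] = 8 → {'r': 4, 'c': 3, 'x': 5, 'm': 8}
info['m'] = info['x']+5 = 10 → {'r': 4, 'c': 3, 'x': 5, 'm': 10}
info['b'] = 1 → {'r': 4, 'c': 3, 'x': 5, 'm': 10, 'b': 1}
info['k'] = info['x']+2 = 7 → {'r': 4, 'c': 3, 'x': 5, 'm': 10, 'b': 1, 'k': 7}
info['r'] = 4+2 = 6 → {'r': 6, 'c': 3, 'x': 5, 'm': 10, 'b': 1, 'k': 7}
del 'm' → {'r': 6, 'c': 3, 'x': 5, 'b': 1, 'k': 7}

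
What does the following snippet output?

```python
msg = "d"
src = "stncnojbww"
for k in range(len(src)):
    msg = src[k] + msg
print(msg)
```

wwbjoncntsd

k=0: prepend 's' → 'sd'
k=1: prepend 't' → 'tsd'
k=2: prepend 'n' → 'ntsd'
k=3: prepend 'c' → 'cntsd'
k=4: prepend 'n' → 'ncntsd'
k=5: prepend 'o' → 'oncntsd'
k=6: prepend 'j' → 'joncntsd'
k=7: prepend 'b' → 'bjoncntsd'
k=8: prepend 'w' → 'wbjoncntsd'
k=9: prepend 'w' → 'wwbjoncntsd'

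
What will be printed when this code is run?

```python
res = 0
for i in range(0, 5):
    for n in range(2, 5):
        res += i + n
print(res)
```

75

i=0,n=2: res = 0+2 = 2
i=0,n=3: res = 2+3 = 5
i=0,n=4: res = 5+4 = 9
i=1,n=2: res = 9+3 = 12
i=1,n=3: res = 12+4 = 16
i=1,n=4: res = 16+5 = 21
i=2,n=2: res = 21+4 = 25
i=2,n=3: res = 25+5 = 30
i=2,n=4: res = 30+6 = 36
i=3,n=2: res = 36+5 = 41
i=3,n=3: res = 41+6 = 47
i=3,n=4: res = 47+7 = 54
i=4,n=2: res = 54+6 = 60
i=4,n=3: res = 60+7 = 67
i=4,n=4: res = 67+8 = 75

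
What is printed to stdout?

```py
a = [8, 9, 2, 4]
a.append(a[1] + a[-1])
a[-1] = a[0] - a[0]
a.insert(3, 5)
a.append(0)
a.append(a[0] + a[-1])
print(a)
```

append a[1]+a[-1] = 9+4 = 13 → [8, 9, 2, 4, 13]
a[-1] = a[0]-a[0] = 8-8 = 0 → [8, 9, 2, 4, 0]
insert 5 at 3 → [8, 9, 2, 5, 4, 0]
append 0 → [8, 9, 2, 5, 4, 0, 0]
append a[0]+a[-1] = 8+0 = 8 → [8, 9, 2, 5, 4, 0, 0, 8]

[8, 9, 2, 5, 4, 0, 0, 8]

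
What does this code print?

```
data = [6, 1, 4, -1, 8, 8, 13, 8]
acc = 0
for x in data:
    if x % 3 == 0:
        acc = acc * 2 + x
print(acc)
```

6

x=6: %3==0, acc = 0*2+6 = 6
x=1: not %3==0
x=4: not %3==0
x=-1: not %3==0
x=8: not %3==0
x=8: not %3==0
x=13: not %3==0
x=8: not %3==0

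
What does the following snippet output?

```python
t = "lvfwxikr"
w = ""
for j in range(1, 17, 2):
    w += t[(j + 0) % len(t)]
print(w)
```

vwirvwir

j=1: add t[1]='v' → 'v'
j=3: add t[3]='w' → 'vw'
j=5: add t[5]='i' → 'vwi'
j=7: add t[7]='r' → 'vwir'
j=9: add t[1]='v' → 'vwirv'
j=11: add t[3]='w' → 'vwirvw'
j=13: add t[5]='i' → 'vwirvwi'
j=15: add t[7]='r' → 'vwirvwir'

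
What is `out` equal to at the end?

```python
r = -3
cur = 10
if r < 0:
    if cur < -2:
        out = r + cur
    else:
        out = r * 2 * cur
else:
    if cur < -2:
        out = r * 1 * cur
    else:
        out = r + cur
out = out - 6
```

r=-3, cur=10
r < 0 is True; cur < -2 is False
→ out = r * 2 * cur = -60
out = (-60)-6 = -66

-66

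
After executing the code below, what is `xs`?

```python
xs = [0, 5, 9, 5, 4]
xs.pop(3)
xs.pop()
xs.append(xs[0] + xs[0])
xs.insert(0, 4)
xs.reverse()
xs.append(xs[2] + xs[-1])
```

pop(3) removes 5 → [0, 5, 9, 4]
pop() removes 4 → [0, 5, 9]
append xs[0]+xs[0] = 0+0 = 0 → [0, 5, 9, 0]
insert 4 at 0 → [4, 0, 5, 9, 0]
reverse → [0, 9, 5, 0, 4]
append xs[2]+xs[-1] = 5+4 = 9 → [0, 9, 5, 0, 4, 9]

[0, 9, 5, 0, 4, 9]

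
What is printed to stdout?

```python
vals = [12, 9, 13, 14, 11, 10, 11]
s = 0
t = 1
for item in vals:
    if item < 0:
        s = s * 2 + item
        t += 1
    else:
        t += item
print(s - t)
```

-81

item=12: not <0; t=13
item=9: not <0; t=22
item=13: not <0; t=35
item=14: not <0; t=49
item=11: not <0; t=60
item=10: not <0; t=70
item=11: not <0; t=81
s-t = 0-81 = -81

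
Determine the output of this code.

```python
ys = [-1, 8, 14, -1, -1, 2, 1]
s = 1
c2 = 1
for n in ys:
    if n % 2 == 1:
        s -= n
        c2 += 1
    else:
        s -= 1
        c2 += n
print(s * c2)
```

0

n=-1: odd, s = 1-(-1) = 2; c2=2
n=8: not odd, s = 2-1 = 1; c2=10
n=14: not odd, s = 1-1 = 0; c2=24
n=-1: odd, s = 0-(-1) = 1; c2=25
n=-1: odd, s = 1-(-1) = 2; c2=26
n=2: not odd, s = 2-1 = 1; c2=28
n=1: odd, s = 1-1 = 0; c2=29
s*c2 = 0*29 = 0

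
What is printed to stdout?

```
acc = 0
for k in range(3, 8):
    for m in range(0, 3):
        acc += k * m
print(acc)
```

k=3,m=0: acc = 0+0 = 0
k=3,m=1: acc = 0+3 = 3
k=3,m=2: acc = 3+6 = 9
k=4,m=0: acc = 9+0 = 9
k=4,m=1: acc = 9+4 = 13
k=4,m=2: acc = 13+8 = 21
k=5,m=0: acc = 21+0 = 21
k=5,m=1: acc = 21+5 = 26
k=5,m=2: acc = 26+10 = 36
k=6,m=0: acc = 36+0 = 36
k=6,m=1: acc = 36+6 = 42
k=6,m=2: acc = 42+12 = 54
k=7,m=0: acc = 54+0 = 54
k=7,m=1: acc = 54+7 = 61
k=7,m=2: acc = 61+14 = 75

75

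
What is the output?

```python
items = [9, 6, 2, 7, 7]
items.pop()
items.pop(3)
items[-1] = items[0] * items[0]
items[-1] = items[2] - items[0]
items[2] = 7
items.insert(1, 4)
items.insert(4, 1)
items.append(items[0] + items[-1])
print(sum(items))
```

37

pop() removes 7 → [9, 6, 2, 7]
pop(3) removes 7 → [9, 6, 2]
items[-1] = items[0]*items[0] = 9*9 = 81 → [9, 6, 81]
items[-1] = items[2]-items[0] = 81-9 = 72 → [9, 6, 72]
items[2] = 7 → [9, 6, 7]
insert 4 at 1 → [9, 4, 6, 7]
insert 1 at 4 → [9, 4, 6, 7, 1]
append items[0]+items[-1] = 9+1 = 10 → [9, 4, 6, 7, 1, 10]
sum = 37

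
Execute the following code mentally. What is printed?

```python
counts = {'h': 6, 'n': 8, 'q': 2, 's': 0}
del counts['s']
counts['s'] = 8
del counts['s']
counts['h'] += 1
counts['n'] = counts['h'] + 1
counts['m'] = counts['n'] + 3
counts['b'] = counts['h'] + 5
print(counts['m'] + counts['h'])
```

18

del 's' → {'h': 6, 'n': 8, 'q': 2}
counts['s'] = 8 → {'h': 6, 'n': 8, 'q': 2, 's': 8}
del 's' → {'h': 6, 'n': 8, 'q': 2}
counts['h'] = 6+1 = 7 → {'h': 7, 'n': 8, 'q': 2}
counts['n'] = counts['h']+1 = 8 → {'h': 7, 'n': 8, 'q': 2}
counts['m'] = counts['n']+3 = 11 → {'h': 7, 'n': 8, 'q': 2, 'm': 11}
counts['b'] = counts['h']+5 = 12 → {'h': 7, 'n': 8, 'q': 2, 'm': 11, 'b': 12}
counts['m']+counts['h'] = 11+7 = 18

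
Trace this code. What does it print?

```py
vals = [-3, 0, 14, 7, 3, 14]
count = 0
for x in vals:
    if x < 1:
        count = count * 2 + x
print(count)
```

x=-3: <1, count = 0*2+(-3) = -3
x=0: <1, count = (-3)*2+0 = -6
x=14: not <1
x=7: not <1
x=3: not <1
x=14: not <1

-6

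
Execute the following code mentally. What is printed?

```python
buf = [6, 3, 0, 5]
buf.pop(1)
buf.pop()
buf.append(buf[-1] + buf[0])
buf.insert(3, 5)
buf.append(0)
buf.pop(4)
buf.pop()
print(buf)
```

[6, 0, 6]

pop(1) removes 3 → [6, 0, 5]
pop() removes 5 → [6, 0]
append buf[-1]+buf[0] = 0+6 = 6 → [6, 0, 6]
insert 5 at 3 → [6, 0, 6, 5]
append 0 → [6, 0, 6, 5, 0]
pop(4) removes 0 → [6, 0, 6, 5]
pop() removes 5 → [6, 0, 6]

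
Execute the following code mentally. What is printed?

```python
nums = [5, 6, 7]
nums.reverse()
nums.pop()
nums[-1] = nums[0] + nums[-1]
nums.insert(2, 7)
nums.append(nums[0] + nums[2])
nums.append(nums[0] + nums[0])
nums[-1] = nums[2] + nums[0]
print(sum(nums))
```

55

reverse → [7, 6, 5]
pop() removes 5 → [7, 6]
nums[-1] = nums[0]+nums[-1] = 7+6 = 13 → [7, 13]
insert 7 at 2 → [7, 13, 7]
append nums[0]+nums[2] = 7+7 = 14 → [7, 13, 7, 14]
append nums[0]+nums[0] = 7+7 = 14 → [7, 13, 7, 14, 14]
nums[-1] = nums[2]+nums[0] = 7+7 = 14 → [7, 13, 7, 14, 14]
sum = 55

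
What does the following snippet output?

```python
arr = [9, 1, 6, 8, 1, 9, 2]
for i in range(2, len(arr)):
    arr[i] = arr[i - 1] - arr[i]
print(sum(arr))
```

-70

i=2: arr[2] = 1-6 = -5 → [9, 1, -5, 8, 1, 9, 2]
i=3: arr[3] = (-5)-8 = -13 → [9, 1, -5, -13, 1, 9, 2]
i=4: arr[4] = (-13)-1 = -14 → [9, 1, -5, -13, -14, 9, 2]
i=5: arr[5] = (-14)-9 = -23 → [9, 1, -5, -13, -14, -23, 2]
i=6: arr[6] = (-23)-2 = -25 → [9, 1, -5, -13, -14, -23, -25]
sum = -70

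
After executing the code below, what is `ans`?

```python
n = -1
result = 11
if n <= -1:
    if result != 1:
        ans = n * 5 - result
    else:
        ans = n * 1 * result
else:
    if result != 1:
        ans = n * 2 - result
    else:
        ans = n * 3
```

-16

n=-1, result=11
n <= -1 is True; result != 1 is True
→ ans = n * 5 - result = -16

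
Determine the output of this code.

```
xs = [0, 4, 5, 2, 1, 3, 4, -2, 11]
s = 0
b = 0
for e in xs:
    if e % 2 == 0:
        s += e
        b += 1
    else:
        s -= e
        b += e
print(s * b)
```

-300

e=0: even, s = 0+0 = 0; b=1
e=4: even, s = 0+4 = 4; b=2
e=5: not even, s = 4-5 = -1; b=7
e=2: even, s = (-1)+2 = 1; b=8
e=1: not even, s = 1-1 = 0; b=9
e=3: not even, s = 0-3 = -3; b=12
e=4: even, s = (-3)+4 = 1; b=13
e=-2: even, s = 1+(-2) = -1; b=14
e=11: not even, s = (-1)-11 = -12; b=25
s*b = (-12)*25 = -300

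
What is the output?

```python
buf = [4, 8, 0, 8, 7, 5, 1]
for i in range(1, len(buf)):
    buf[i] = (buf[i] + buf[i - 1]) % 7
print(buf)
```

[4, 5, 5, 6, 6, 4, 5]

i=1: buf[1] = (8+4)%7 = 5 → [4, 5, 0, 8, 7, 5, 1]
i=2: buf[2] = (0+5)%7 = 5 → [4, 5, 5, 8, 7, 5, 1]
i=3: buf[3] = (8+5)%7 = 6 → [4, 5, 5, 6, 7, 5, 1]
i=4: buf[4] = (7+6)%7 = 6 → [4, 5, 5, 6, 6, 5, 1]
i=5: buf[5] = (5+6)%7 = 4 → [4, 5, 5, 6, 6, 4, 1]
i=6: buf[6] = (1+4)%7 = 5 → [4, 5, 5, 6, 6, 4, 5]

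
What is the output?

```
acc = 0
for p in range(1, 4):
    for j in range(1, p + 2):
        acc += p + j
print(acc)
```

39

p=1,j=1: acc = 0+2 = 2
p=1,j=2: acc = 2+3 = 5
p=2,j=1: acc = 5+3 = 8
p=2,j=2: acc = 8+4 = 12
p=2,j=3: acc = 12+5 = 17
p=3,j=1: acc = 17+4 = 21
p=3,j=2: acc = 21+5 = 26
p=3,j=3: acc = 26+6 = 32
p=3,j=4: acc = 32+7 = 39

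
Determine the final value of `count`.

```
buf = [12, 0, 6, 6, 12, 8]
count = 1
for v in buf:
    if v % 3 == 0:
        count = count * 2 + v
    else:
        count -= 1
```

v=12: %3==0, count = 1*2+12 = 14
v=0: %3==0, count = 14*2+0 = 28
v=6: %3==0, count = 28*2+6 = 62
v=6: %3==0, count = 62*2+6 = 130
v=12: %3==0, count = 130*2+12 = 272
v=8: not %3==0, count = 272-1 = 271

271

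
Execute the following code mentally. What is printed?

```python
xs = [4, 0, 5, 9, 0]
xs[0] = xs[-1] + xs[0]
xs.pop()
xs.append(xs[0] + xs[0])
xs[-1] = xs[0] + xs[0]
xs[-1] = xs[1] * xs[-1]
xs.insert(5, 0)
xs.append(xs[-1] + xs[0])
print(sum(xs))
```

xs[0] = xs[-1]+xs[0] = 0+4 = 4 → [4, 0, 5, 9, 0]
pop() removes 0 → [4, 0, 5, 9]
append xs[0]+xs[0] = 4+4 = 8 → [4, 0, 5, 9, 8]
xs[-1] = xs[0]+xs[0] = 4+4 = 8 → [4, 0, 5, 9, 8]
xs[-1] = xs[1]*xs[-1] = 0*8 = 0 → [4, 0, 5, 9, 0]
insert 0 at 5 → [4, 0, 5, 9, 0, 0]
append xs[-1]+xs[0] = 0+4 = 4 → [4, 0, 5, 9, 0, 0, 4]
sum = 22

22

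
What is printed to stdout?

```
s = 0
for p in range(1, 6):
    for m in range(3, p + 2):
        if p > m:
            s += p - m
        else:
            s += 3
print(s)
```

25

p=2,m=3: not 2>3, s = 0+3 = 3
p=3,m=3: not 3>3, s = 3+3 = 6
p=3,m=4: not 3>4, s = 6+3 = 9
p=4,m=3: 4>3, s = 9+1 = 10
p=4,m=4: not 4>4, s = 10+3 = 13
p=4,m=5: not 4>5, s = 13+3 = 16
p=5,m=3: 5>3, s = 16+2 = 18
p=5,m=4: 5>4, s = 18+1 = 19
p=5,m=5: not 5>5, s = 19+3 = 22
p=5,m=6: not 5>6, s = 22+3 = 25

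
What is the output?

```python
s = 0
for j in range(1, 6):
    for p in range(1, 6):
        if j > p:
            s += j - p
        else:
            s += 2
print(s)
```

50

j=1,p=1: not 1>1, s = 0+2 = 2
j=1,p=2: not 1>2, s = 2+2 = 4
j=1,p=3: not 1>3, s = 4+2 = 6
j=1,p=4: not 1>4, s = 6+2 = 8
j=1,p=5: not 1>5, s = 8+2 = 10
j=2,p=1: 2>1, s = 10+1 = 11
j=2,p=2: not 2>2, s = 11+2 = 13
j=2,p=3: not 2>3, s = 13+2 = 15
j=2,p=4: not 2>4, s = 15+2 = 17
j=2,p=5: not 2>5, s = 17+2 = 19
j=3,p=1: 3>1, s = 19+2 = 21
j=3,p=2: 3>2, s = 21+1 = 22
j=3,p=3: not 3>3, s = 22+2 = 24
j=3,p=4: not 3>4, s = 24+2 = 26
j=3,p=5: not 3>5, s = 26+2 = 28
j=4,p=1: 4>1, s = 28+3 = 31
j=4,p=2: 4>2, s = 31+2 = 33
j=4,p=3: 4>3, s = 33+1 = 34
j=4,p=4: not 4>4, s = 34+2 = 36
j=4,p=5: not 4>5, s = 36+2 = 38
j=5,p=1: 5>1, s = 38+4 = 42
j=5,p=2: 5>2, s = 42+3 = 45
j=5,p=3: 5>3, s = 45+2 = 47
j=5,p=4: 5>4, s = 47+1 = 48
j=5,p=5: not 5>5, s = 48+2 = 50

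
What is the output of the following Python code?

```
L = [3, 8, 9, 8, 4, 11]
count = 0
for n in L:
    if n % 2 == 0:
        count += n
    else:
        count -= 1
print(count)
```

17

n=3: not even, count = 0-1 = -1
n=8: even, count = (-1)+8 = 7
n=9: not even, count = 7-1 = 6
n=8: even, count = 6+8 = 14
n=4: even, count = 14+4 = 18
n=11: not even, count = 18-1 = 17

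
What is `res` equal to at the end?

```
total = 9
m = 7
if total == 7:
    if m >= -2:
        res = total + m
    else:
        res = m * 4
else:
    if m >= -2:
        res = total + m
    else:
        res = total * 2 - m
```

16

total=9, m=7
total == 7 is False; m >= -2 is True
→ res = total + m = 16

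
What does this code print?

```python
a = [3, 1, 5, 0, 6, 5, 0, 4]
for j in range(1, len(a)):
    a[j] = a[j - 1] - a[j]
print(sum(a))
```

-56

j=1: a[1] = 3-1 = 2 → [3, 2, 5, 0, 6, 5, 0, 4]
j=2: a[2] = 2-5 = -3 → [3, 2, -3, 0, 6, 5, 0, 4]
j=3: a[3] = (-3)-0 = -3 → [3, 2, -3, -3, 6, 5, 0, 4]
j=4: a[4] = (-3)-6 = -9 → [3, 2, -3, -3, -9, 5, 0, 4]
j=5: a[5] = (-9)-5 = -14 → [3, 2, -3, -3, -9, -14, 0, 4]
j=6: a[6] = (-14)-0 = -14 → [3, 2, -3, -3, -9, -14, -14, 4]
j=7: a[7] = (-14)-4 = -18 → [3, 2, -3, -3, -9, -14, -14, -18]
sum = -56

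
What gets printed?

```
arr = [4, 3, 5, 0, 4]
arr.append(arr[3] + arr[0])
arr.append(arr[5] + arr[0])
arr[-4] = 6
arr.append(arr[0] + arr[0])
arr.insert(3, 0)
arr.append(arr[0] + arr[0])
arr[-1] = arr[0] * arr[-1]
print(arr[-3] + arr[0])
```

12

append arr[3]+arr[0] = 0+4 = 4 → [4, 3, 5, 0, 4, 4]
append arr[5]+arr[0] = 4+4 = 8 → [4, 3, 5, 0, 4, 4, 8]
arr[-4] = 6 → [4, 3, 5, 6, 4, 4, 8]
append arr[0]+arr[0] = 4+4 = 8 → [4, 3, 5, 6, 4, 4, 8, 8]
insert 0 at 3 → [4, 3, 5, 0, 6, 4, 4, 8, 8]
append arr[0]+arr[0] = 4+4 = 8 → [4, 3, 5, 0, 6, 4, 4, 8, 8, 8]
arr[-1] = arr[0]*arr[-1] = 4*8 = 32 → [4, 3, 5, 0, 6, 4, 4, 8, 8, 32]
arr[-3]+arr[0] = 8+4 = 12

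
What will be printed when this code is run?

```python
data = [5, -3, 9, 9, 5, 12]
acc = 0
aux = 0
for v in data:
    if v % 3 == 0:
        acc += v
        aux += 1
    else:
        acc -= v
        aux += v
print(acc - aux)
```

3

v=5: not %3==0, acc = 0-5 = -5; aux=5
v=-3: %3==0, acc = (-5)+(-3) = -8; aux=6
v=9: %3==0, acc = (-8)+9 = 1; aux=7
v=9: %3==0, acc = 1+9 = 10; aux=8
v=5: not %3==0, acc = 10-5 = 5; aux=13
v=12: %3==0, acc = 5+12 = 17; aux=14
acc-aux = 17-14 = 3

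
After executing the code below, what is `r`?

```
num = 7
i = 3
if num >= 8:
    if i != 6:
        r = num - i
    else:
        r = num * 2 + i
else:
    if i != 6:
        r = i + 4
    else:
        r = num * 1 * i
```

7

num=7, i=3
num >= 8 is False; i != 6 is True
→ r = i + 4 = 7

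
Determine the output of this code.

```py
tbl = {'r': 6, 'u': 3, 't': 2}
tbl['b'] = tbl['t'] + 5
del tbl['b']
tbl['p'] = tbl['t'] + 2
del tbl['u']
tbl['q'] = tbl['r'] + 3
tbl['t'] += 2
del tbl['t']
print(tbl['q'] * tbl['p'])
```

36

tbl['b'] = tbl['t']+5 = 7 → {'r': 6, 'u': 3, 't': 2, 'b': 7}
del 'b' → {'r': 6, 'u': 3, 't': 2}
tbl['p'] = tbl['t']+2 = 4 → {'r': 6, 'u': 3, 't': 2, 'p': 4}
del 'u' → {'r': 6, 't': 2, 'p': 4}
tbl['q'] = tbl['r']+3 = 9 → {'r': 6, 't': 2, 'p': 4, 'q': 9}
tbl['t'] = 2+2 = 4 → {'r': 6, 't': 4, 'p': 4, 'q': 9}
del 't' → {'r': 6, 'p': 4, 'q': 9}
tbl['q']*tbl['p'] = 9*4 = 36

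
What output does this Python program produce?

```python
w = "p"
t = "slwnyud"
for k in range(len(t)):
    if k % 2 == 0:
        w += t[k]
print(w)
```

k=0: add 's' → 'ps'
k=1: skip
k=2: add 'w' → 'psw'
k=3: skip
k=4: add 'y' → 'pswy'
k=5: skip
k=6: add 'd' → 'pswyd'

pswyd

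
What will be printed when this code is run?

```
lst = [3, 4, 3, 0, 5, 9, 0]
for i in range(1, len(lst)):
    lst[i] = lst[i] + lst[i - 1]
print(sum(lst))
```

i=1: lst[1] = 4+3 = 7 → [3, 7, 3, 0, 5, 9, 0]
i=2: lst[2] = 3+7 = 10 → [3, 7, 10, 0, 5, 9, 0]
i=3: lst[3] = 0+10 = 10 → [3, 7, 10, 10, 5, 9, 0]
i=4: lst[4] = 5+10 = 15 → [3, 7, 10, 10, 15, 9, 0]
i=5: lst[5] = 9+15 = 24 → [3, 7, 10, 10, 15, 24, 0]
i=6: lst[6] = 0+24 = 24 → [3, 7, 10, 10, 15, 24, 24]
sum = 93

93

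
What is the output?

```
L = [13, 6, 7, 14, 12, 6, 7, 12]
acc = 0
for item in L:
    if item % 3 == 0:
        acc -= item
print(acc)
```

-36

item=13: not %3==0
item=6: %3==0, acc = 0-6 = -6
item=7: not %3==0
item=14: not %3==0
item=12: %3==0, acc = (-6)-12 = -18
item=6: %3==0, acc = (-18)-6 = -24
item=7: not %3==0
item=12: %3==0, acc = (-24)-12 = -36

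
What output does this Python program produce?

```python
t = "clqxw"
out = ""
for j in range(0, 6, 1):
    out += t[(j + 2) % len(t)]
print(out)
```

j=0: add t[2]='q' → 'q'
j=1: add t[3]='x' → 'qx'
j=2: add t[4]='w' → 'qxw'
j=3: add t[0]='c' → 'qxwc'
j=4: add t[1]='l' → 'qxwcl'
j=5: add t[2]='q' → 'qxwclq'

qxwclq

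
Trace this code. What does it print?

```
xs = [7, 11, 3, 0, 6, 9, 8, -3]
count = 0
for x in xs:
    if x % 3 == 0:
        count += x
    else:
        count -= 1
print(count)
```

x=7: not %3==0, count = 0-1 = -1
x=11: not %3==0, count = (-1)-1 = -2
x=3: %3==0, count = (-2)+3 = 1
x=0: %3==0, count = 1+0 = 1
x=6: %3==0, count = 1+6 = 7
x=9: %3==0, count = 7+9 = 16
x=8: not %3==0, count = 16-1 = 15
x=-3: %3==0, count = 15+(-3) = 12

12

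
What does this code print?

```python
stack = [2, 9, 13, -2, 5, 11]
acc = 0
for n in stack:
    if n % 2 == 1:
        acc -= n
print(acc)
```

-38

n=2: not odd
n=9: odd, acc = 0-9 = -9
n=13: odd, acc = (-9)-13 = -22
n=-2: not odd
n=5: odd, acc = (-22)-5 = -27
n=11: odd, acc = (-27)-11 = -38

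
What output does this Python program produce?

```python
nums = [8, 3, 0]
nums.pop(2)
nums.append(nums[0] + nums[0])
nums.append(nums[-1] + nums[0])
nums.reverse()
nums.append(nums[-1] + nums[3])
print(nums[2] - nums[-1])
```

pop(2) removes 0 → [8, 3]
append nums[0]+nums[0] = 8+8 = 16 → [8, 3, 16]
append nums[-1]+nums[0] = 16+8 = 24 → [8, 3, 16, 24]
reverse → [24, 16, 3, 8]
append nums[-1]+nums[3] = 8+8 = 16 → [24, 16, 3, 8, 16]
nums[2]-nums[-1] = 3-16 = -13

-13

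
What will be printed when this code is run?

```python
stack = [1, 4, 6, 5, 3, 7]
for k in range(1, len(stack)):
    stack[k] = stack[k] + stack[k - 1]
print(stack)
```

[1, 5, 11, 16, 19, 26]

k=1: stack[1] = 4+1 = 5 → [1, 5, 6, 5, 3, 7]
k=2: stack[2] = 6+5 = 11 → [1, 5, 11, 5, 3, 7]
k=3: stack[3] = 5+11 = 16 → [1, 5, 11, 16, 3, 7]
k=4: stack[4] = 3+16 = 19 → [1, 5, 11, 16, 19, 7]
k=5: stack[5] = 7+19 = 26 → [1, 5, 11, 16, 19, 26]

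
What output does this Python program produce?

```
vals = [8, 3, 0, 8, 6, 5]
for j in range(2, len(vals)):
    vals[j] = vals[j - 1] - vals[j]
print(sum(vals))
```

j=2: vals[2] = 3-0 = 3 → [8, 3, 3, 8, 6, 5]
j=3: vals[3] = 3-8 = -5 → [8, 3, 3, -5, 6, 5]
j=4: vals[4] = (-5)-6 = -11 → [8, 3, 3, -5, -11, 5]
j=5: vals[5] = (-11)-5 = -16 → [8, 3, 3, -5, -11, -16]
sum = -18

-18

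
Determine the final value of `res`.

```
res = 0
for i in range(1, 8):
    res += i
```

i=1: res = 0+1 = 1
i=2: res = 1+2 = 3
i=3: res = 3+3 = 6
i=4: res = 6+4 = 10
i=5: res = 10+5 = 15
i=6: res = 15+6 = 21
i=7: res = 21+7 = 28

28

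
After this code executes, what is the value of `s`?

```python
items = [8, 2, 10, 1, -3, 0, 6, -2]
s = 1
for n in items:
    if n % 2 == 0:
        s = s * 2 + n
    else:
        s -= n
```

458

n=8: even, s = 1*2+8 = 10
n=2: even, s = 10*2+2 = 22
n=10: even, s = 22*2+10 = 54
n=1: not even, s = 54-1 = 53
n=-3: not even, s = 53-(-3) = 56
n=0: even, s = 56*2+0 = 112
n=6: even, s = 112*2+6 = 230
n=-2: even, s = 230*2+(-2) = 458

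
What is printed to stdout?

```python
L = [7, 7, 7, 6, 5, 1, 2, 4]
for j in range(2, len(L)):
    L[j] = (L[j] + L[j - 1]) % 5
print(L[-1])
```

2

j=2: L[2] = (7+7)%5 = 4 → [7, 7, 4, 6, 5, 1, 2, 4]
j=3: L[3] = (6+4)%5 = 0 → [7, 7, 4, 0, 5, 1, 2, 4]
j=4: L[4] = (5+0)%5 = 0 → [7, 7, 4, 0, 0, 1, 2, 4]
j=5: L[5] = (1+0)%5 = 1 → [7, 7, 4, 0, 0, 1, 2, 4]
j=6: L[6] = (2+1)%5 = 3 → [7, 7, 4, 0, 0, 1, 3, 4]
j=7: L[7] = (4+3)%5 = 2 → [7, 7, 4, 0, 0, 1, 3, 2]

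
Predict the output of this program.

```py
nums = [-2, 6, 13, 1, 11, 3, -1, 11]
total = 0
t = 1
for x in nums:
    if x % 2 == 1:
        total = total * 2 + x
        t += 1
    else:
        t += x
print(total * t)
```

5951

x=-2: not odd; t=-1
x=6: not odd; t=5
x=13: odd, total = 0*2+13 = 13; t=6
x=1: odd, total = 13*2+1 = 27; t=7
x=11: odd, total = 27*2+11 = 65; t=8
x=3: odd, total = 65*2+3 = 133; t=9
x=-1: odd, total = 133*2+(-1) = 265; t=10
x=11: odd, total = 265*2+11 = 541; t=11
total*t = 541*11 = 5951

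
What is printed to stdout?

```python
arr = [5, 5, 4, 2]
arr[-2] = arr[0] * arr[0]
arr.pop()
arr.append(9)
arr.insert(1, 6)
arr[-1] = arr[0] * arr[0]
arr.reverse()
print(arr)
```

[25, 25, 5, 6, 5]

arr[-2] = arr[0]*arr[0] = 5*5 = 25 → [5, 5, 25, 2]
pop() removes 2 → [5, 5, 25]
append 9 → [5, 5, 25, 9]
insert 6 at 1 → [5, 6, 5, 25, 9]
arr[-1] = arr[0]*arr[0] = 5*5 = 25 → [5, 6, 5, 25, 25]
reverse → [25, 25, 5, 6, 5]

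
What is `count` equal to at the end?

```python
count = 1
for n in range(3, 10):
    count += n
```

43

n=3: count = 1+3 = 4
n=4: count = 4+4 = 8
n=5: count = 8+5 = 13
n=6: count = 13+6 = 19
n=7: count = 19+7 = 26
n=8: count = 26+8 = 34
n=9: count = 34+9 = 43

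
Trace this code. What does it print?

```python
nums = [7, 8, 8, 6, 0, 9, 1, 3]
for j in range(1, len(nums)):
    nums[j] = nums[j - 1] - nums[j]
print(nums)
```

[7, -1, -9, -15, -15, -24, -25, -28]

j=1: nums[1] = 7-8 = -1 → [7, -1, 8, 6, 0, 9, 1, 3]
j=2: nums[2] = (-1)-8 = -9 → [7, -1, -9, 6, 0, 9, 1, 3]
j=3: nums[3] = (-9)-6 = -15 → [7, -1, -9, -15, 0, 9, 1, 3]
j=4: nums[4] = (-15)-0 = -15 → [7, -1, -9, -15, -15, 9, 1, 3]
j=5: nums[5] = (-15)-9 = -24 → [7, -1, -9, -15, -15, -24, 1, 3]
j=6: nums[6] = (-24)-1 = -25 → [7, -1, -9, -15, -15, -24, -25, 3]
j=7: nums[7] = (-25)-3 = -28 → [7, -1, -9, -15, -15, -24, -25, -28]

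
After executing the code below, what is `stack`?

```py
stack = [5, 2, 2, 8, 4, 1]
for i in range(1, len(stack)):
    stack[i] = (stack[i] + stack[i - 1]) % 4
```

i=1: stack[1] = (2+5)%4 = 3 → [5, 3, 2, 8, 4, 1]
i=2: stack[2] = (2+3)%4 = 1 → [5, 3, 1, 8, 4, 1]
i=3: stack[3] = (8+1)%4 = 1 → [5, 3, 1, 1, 4, 1]
i=4: stack[4] = (4+1)%4 = 1 → [5, 3, 1, 1, 1, 1]
i=5: stack[5] = (1+1)%4 = 2 → [5, 3, 1, 1, 1, 2]

[5, 3, 1, 1, 1, 2]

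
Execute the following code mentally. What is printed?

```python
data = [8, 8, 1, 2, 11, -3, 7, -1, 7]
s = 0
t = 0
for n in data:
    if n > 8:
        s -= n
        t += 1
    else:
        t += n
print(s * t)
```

-330

n=8: not >8; t=8
n=8: not >8; t=16
n=1: not >8; t=17
n=2: not >8; t=19
n=11: >8, s = 0-11 = -11; t=20
n=-3: not >8; t=17
n=7: not >8; t=24
n=-1: not >8; t=23
n=7: not >8; t=30
s*t = (-11)*30 = -330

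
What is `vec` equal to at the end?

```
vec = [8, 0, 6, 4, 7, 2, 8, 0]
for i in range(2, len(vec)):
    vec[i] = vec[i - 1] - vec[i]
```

[8, 0, -6, -10, -17, -19, -27, -27]

i=2: vec[2] = 0-6 = -6 → [8, 0, -6, 4, 7, 2, 8, 0]
i=3: vec[3] = (-6)-4 = -10 → [8, 0, -6, -10, 7, 2, 8, 0]
i=4: vec[4] = (-10)-7 = -17 → [8, 0, -6, -10, -17, 2, 8, 0]
i=5: vec[5] = (-17)-2 = -19 → [8, 0, -6, -10, -17, -19, 8, 0]
i=6: vec[6] = (-19)-8 = -27 → [8, 0, -6, -10, -17, -19, -27, 0]
i=7: vec[7] = (-27)-0 = -27 → [8, 0, -6, -10, -17, -19, -27, -27]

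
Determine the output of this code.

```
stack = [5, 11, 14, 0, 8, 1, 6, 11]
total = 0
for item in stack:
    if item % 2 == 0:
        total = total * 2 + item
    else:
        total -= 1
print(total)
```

99

item=5: not even, total = 0-1 = -1
item=11: not even, total = (-1)-1 = -2
item=14: even, total = (-2)*2+14 = 10
item=0: even, total = 10*2+0 = 20
item=8: even, total = 20*2+8 = 48
item=1: not even, total = 48-1 = 47
item=6: even, total = 47*2+6 = 100
item=11: not even, total = 100-1 = 99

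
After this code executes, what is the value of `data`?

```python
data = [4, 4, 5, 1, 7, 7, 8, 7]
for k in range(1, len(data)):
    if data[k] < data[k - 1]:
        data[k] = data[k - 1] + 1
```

k=1: 4>=4, unchanged → [4, 4, 5, 1, 7, 7, 8, 7]
k=2: 5>=4, unchanged → [4, 4, 5, 1, 7, 7, 8, 7]
k=3: 1<5, data[3] = 5+1 = 6 → [4, 4, 5, 6, 7, 7, 8, 7]
k=4: 7>=6, unchanged → [4, 4, 5, 6, 7, 7, 8, 7]
k=5: 7>=7, unchanged → [4, 4, 5, 6, 7, 7, 8, 7]
k=6: 8>=7, unchanged → [4, 4, 5, 6, 7, 7, 8, 7]
k=7: 7<8, data[7] = 8+1 = 9 → [4, 4, 5, 6, 7, 7, 8, 9]

[4, 4, 5, 6, 7, 7, 8, 9]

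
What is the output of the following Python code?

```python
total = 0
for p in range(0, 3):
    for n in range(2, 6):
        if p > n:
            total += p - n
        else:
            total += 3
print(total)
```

p=0,n=2: not 0>2, total = 0+3 = 3
p=0,n=3: not 0>3, total = 3+3 = 6
p=0,n=4: not 0>4, total = 6+3 = 9
p=0,n=5: not 0>5, total = 9+3 = 12
p=1,n=2: not 1>2, total = 12+3 = 15
p=1,n=3: not 1>3, total = 15+3 = 18
p=1,n=4: not 1>4, total = 18+3 = 21
p=1,n=5: not 1>5, total = 21+3 = 24
p=2,n=2: not 2>2, total = 24+3 = 27
p=2,n=3: not 2>3, total = 27+3 = 30
p=2,n=4: not 2>4, total = 30+3 = 33
p=2,n=5: not 2>5, total = 33+3 = 36

36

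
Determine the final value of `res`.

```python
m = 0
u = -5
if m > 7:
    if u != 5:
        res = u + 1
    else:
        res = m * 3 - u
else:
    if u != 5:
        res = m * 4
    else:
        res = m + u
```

0

m=0, u=-5
m > 7 is False; u != 5 is True
→ res = m * 4 = 0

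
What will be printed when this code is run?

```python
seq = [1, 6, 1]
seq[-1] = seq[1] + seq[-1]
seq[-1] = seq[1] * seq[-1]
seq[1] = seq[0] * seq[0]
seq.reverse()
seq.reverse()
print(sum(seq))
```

seq[-1] = seq[1]+seq[-1] = 6+1 = 7 → [1, 6, 7]
seq[-1] = seq[1]*seq[-1] = 6*7 = 42 → [1, 6, 42]
seq[1] = seq[0]*seq[0] = 1*1 = 1 → [1, 1, 42]
reverse → [42, 1, 1]
reverse → [1, 1, 42]
sum = 44

44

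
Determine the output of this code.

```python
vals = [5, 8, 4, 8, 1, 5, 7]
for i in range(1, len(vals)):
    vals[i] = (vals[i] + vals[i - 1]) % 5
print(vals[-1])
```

i=1: vals[1] = (8+5)%5 = 3 → [5, 3, 4, 8, 1, 5, 7]
i=2: vals[2] = (4+3)%5 = 2 → [5, 3, 2, 8, 1, 5, 7]
i=3: vals[3] = (8+2)%5 = 0 → [5, 3, 2, 0, 1, 5, 7]
i=4: vals[4] = (1+0)%5 = 1 → [5, 3, 2, 0, 1, 5, 7]
i=5: vals[5] = (5+1)%5 = 1 → [5, 3, 2, 0, 1, 1, 7]
i=6: vals[6] = (7+1)%5 = 3 → [5, 3, 2, 0, 1, 1, 3]

3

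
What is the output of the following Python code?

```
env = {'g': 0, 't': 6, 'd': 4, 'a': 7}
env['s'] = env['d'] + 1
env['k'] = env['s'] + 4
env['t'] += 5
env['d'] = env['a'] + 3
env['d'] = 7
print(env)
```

{'g': 0, 't': 11, 'd': 7, 'a': 7, 's': 5, 'k': 9}

env['s'] = env['d']+1 = 5 → {'g': 0, 't': 6, 'd': 4, 'a': 7, 's': 5}
env['k'] = env['s']+4 = 9 → {'g': 0, 't': 6, 'd': 4, 'a': 7, 's': 5, 'k': 9}
env['t'] = 6+5 = 11 → {'g': 0, 't': 11, 'd': 4, 'a': 7, 's': 5, 'k': 9}
env['d'] = env['a']+3 = 10 → {'g': 0, 't': 11, 'd': 10, 'a': 7, 's': 5, 'k': 9}
env['d'] = 7 → {'g': 0, 't': 11, 'd': 7, 'a': 7, 's': 5, 'k': 9}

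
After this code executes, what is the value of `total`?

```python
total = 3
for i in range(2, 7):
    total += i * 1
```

i=2: total = 3+2*1 = 5
i=3: total = 5+3*1 = 8
i=4: total = 8+4*1 = 12
i=5: total = 12+5*1 = 17
i=6: total = 17+6*1 = 23

23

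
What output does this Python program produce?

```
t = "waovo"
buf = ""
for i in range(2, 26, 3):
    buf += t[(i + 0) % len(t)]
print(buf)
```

owvaoowv

i=2: add t[2]='o' → 'o'
i=5: add t[0]='w' → 'ow'
i=8: add t[3]='v' → 'owv'
i=11: add t[1]='a' → 'owva'
i=14: add t[4]='o' → 'owvao'
i=17: add t[2]='o' → 'owvaoo'
i=20: add t[0]='w' → 'owvaoow'
i=23: add t[3]='v' → 'owvaoowv'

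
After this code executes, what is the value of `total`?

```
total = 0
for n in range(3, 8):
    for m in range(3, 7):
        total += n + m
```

n=3,m=3: total = 0+6 = 6
n=3,m=4: total = 6+7 = 13
n=3,m=5: total = 13+8 = 21
n=3,m=6: total = 21+9 = 30
n=4,m=3: total = 30+7 = 37
n=4,m=4: total = 37+8 = 45
n=4,m=5: total = 45+9 = 54
n=4,m=6: total = 54+10 = 64
n=5,m=3: total = 64+8 = 72
n=5,m=4: total = 72+9 = 81
n=5,m=5: total = 81+10 = 91
n=5,m=6: total = 91+11 = 102
n=6,m=3: total = 102+9 = 111
n=6,m=4: total = 111+10 = 121
n=6,m=5: total = 121+11 = 132
n=6,m=6: total = 132+12 = 144
n=7,m=3: total = 144+10 = 154
n=7,m=4: total = 154+11 = 165
n=7,m=5: total = 165+12 = 177
n=7,m=6: total = 177+13 = 190

190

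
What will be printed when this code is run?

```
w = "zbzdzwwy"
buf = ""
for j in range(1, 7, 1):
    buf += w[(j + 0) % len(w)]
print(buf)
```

bzdzww

j=1: add w[1]='b' → 'b'
j=2: add w[2]='z' → 'bz'
j=3: add w[3]='d' → 'bzd'
j=4: add w[4]='z' → 'bzdz'
j=5: add w[5]='w' → 'bzdzw'
j=6: add w[6]='w' → 'bzdzww'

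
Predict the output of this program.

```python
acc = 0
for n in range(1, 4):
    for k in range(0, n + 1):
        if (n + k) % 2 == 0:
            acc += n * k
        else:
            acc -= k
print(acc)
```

n=1,k=0: odd sum, acc = 0-0 = 0
n=1,k=1: even sum, acc = 0+1 = 1
n=2,k=0: even sum, acc = 1+0 = 1
n=2,k=1: odd sum, acc = 1-1 = 0
n=2,k=2: even sum, acc = 0+4 = 4
n=3,k=0: odd sum, acc = 4-0 = 4
n=3,k=1: even sum, acc = 4+3 = 7
n=3,k=2: odd sum, acc = 7-2 = 5
n=3,k=3: even sum, acc = 5+9 = 14

14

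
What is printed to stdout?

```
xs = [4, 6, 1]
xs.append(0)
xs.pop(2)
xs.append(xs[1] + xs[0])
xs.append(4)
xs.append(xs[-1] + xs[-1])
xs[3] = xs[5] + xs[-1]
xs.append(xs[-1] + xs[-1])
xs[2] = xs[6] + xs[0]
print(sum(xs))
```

74

append 0 → [4, 6, 1, 0]
pop(2) removes 1 → [4, 6, 0]
append xs[1]+xs[0] = 6+4 = 10 → [4, 6, 0, 10]
append 4 → [4, 6, 0, 10, 4]
append xs[-1]+xs[-1] = 4+4 = 8 → [4, 6, 0, 10, 4, 8]
xs[3] = xs[5]+xs[-1] = 8+8 = 16 → [4, 6, 0, 16, 4, 8]
append xs[-1]+xs[-1] = 8+8 = 16 → [4, 6, 0, 16, 4, 8, 16]
xs[2] = xs[6]+xs[0] = 16+4 = 20 → [4, 6, 20, 16, 4, 8, 16]
sum = 74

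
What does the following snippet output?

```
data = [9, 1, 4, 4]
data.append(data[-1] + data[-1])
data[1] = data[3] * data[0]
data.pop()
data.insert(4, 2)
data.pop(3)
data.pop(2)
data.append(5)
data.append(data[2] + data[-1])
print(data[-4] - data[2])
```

34

append data[-1]+data[-1] = 4+4 = 8 → [9, 1, 4, 4, 8]
data[1] = data[3]*data[0] = 4*9 = 36 → [9, 36, 4, 4, 8]
pop() removes 8 → [9, 36, 4, 4]
insert 2 at 4 → [9, 36, 4, 4, 2]
pop(3) removes 4 → [9, 36, 4, 2]
pop(2) removes 4 → [9, 36, 2]
append 5 → [9, 36, 2, 5]
append data[2]+data[-1] = 2+5 = 7 → [9, 36, 2, 5, 7]
data[-4]-data[2] = 36-2 = 34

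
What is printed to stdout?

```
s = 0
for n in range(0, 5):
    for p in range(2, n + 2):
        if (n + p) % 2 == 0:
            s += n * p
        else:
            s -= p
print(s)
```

n=1,p=2: odd sum, s = 0-2 = -2
n=2,p=2: even sum, s = (-2)+4 = 2
n=2,p=3: odd sum, s = 2-3 = -1
n=3,p=2: odd sum, s = (-1)-2 = -3
n=3,p=3: even sum, s = (-3)+9 = 6
n=3,p=4: odd sum, s = 6-4 = 2
n=4,p=2: even sum, s = 2+8 = 10
n=4,p=3: odd sum, s = 10-3 = 7
n=4,p=4: even sum, s = 7+16 = 23
n=4,p=5: odd sum, s = 23-5 = 18

18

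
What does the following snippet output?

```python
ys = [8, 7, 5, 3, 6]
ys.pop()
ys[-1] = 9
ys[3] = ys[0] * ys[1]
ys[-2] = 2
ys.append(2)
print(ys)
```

pop() removes 6 → [8, 7, 5, 3]
ys[-1] = 9 → [8, 7, 5, 9]
ys[3] = ys[0]*ys[1] = 8*7 = 56 → [8, 7, 5, 56]
ys[-2] = 2 → [8, 7, 2, 56]
append 2 → [8, 7, 2, 56, 2]

[8, 7, 2, 56, 2]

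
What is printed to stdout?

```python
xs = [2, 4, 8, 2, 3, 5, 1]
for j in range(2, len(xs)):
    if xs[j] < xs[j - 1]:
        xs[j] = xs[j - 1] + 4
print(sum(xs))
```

86

j=2: 8>=4, unchanged → [2, 4, 8, 2, 3, 5, 1]
j=3: 2<8, xs[3] = 8+4 = 12 → [2, 4, 8, 12, 3, 5, 1]
j=4: 3<12, xs[4] = 12+4 = 16 → [2, 4, 8, 12, 16, 5, 1]
j=5: 5<16, xs[5] = 16+4 = 20 → [2, 4, 8, 12, 16, 20, 1]
j=6: 1<20, xs[6] = 20+4 = 24 → [2, 4, 8, 12, 16, 20, 24]
sum = 86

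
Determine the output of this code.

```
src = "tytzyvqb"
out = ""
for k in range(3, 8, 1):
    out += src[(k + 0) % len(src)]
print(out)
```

zyvqb

k=3: add src[3]='z' → 'z'
k=4: add src[4]='y' → 'zy'
k=5: add src[5]='v' → 'zyv'
k=6: add src[6]='q' → 'zyvq'
k=7: add src[7]='b' → 'zyvqb'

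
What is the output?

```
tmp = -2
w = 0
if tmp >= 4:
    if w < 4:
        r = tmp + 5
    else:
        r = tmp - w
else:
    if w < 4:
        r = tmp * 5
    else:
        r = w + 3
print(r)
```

tmp=-2, w=0
tmp >= 4 is False; w < 4 is True
→ r = tmp * 5 = -10

-10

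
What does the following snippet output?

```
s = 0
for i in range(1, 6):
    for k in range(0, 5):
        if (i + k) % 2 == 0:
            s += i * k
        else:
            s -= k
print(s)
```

i=1,k=0: odd sum, s = 0-0 = 0
i=1,k=1: even sum, s = 0+1 = 1
i=1,k=2: odd sum, s = 1-2 = -1
i=1,k=3: even sum, s = (-1)+3 = 2
i=1,k=4: odd sum, s = 2-4 = -2
i=2,k=0: even sum, s = (-2)+0 = -2
i=2,k=1: odd sum, s = (-2)-1 = -3
i=2,k=2: even sum, s = (-3)+4 = 1
i=2,k=3: odd sum, s = 1-3 = -2
i=2,k=4: even sum, s = (-2)+8 = 6
i=3,k=0: odd sum, s = 6-0 = 6
i=3,k=1: even sum, s = 6+3 = 9
i=3,k=2: odd sum, s = 9-2 = 7
i=3,k=3: even sum, s = 7+9 = 16
i=3,k=4: odd sum, s = 16-4 = 12
i=4,k=0: even sum, s = 12+0 = 12
i=4,k=1: odd sum, s = 12-1 = 11
i=4,k=2: even sum, s = 11+8 = 19
i=4,k=3: odd sum, s = 19-3 = 16
i=4,k=4: even sum, s = 16+16 = 32
i=5,k=0: odd sum, s = 32-0 = 32
i=5,k=1: even sum, s = 32+5 = 37
i=5,k=2: odd sum, s = 37-2 = 35
i=5,k=3: even sum, s = 35+15 = 50
i=5,k=4: odd sum, s = 50-4 = 46

46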